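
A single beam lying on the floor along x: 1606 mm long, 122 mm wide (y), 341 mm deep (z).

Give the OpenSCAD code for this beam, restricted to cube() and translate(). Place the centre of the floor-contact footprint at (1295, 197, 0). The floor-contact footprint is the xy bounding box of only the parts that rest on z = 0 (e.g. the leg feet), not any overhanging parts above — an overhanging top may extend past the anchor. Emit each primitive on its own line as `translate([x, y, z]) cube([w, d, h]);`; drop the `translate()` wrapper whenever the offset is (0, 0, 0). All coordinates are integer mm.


translate([492, 136, 0]) cube([1606, 122, 341]);


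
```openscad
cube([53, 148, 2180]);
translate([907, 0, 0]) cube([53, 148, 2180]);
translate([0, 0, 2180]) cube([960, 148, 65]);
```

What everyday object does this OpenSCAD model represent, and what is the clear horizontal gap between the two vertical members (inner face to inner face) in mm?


A door frame. The clear opening width is 854 mm.

Two 2180 mm tall posts with a header on top — a door frame. The left jamb is 53 mm wide at x = 0; the right jamb starts at x = 907. The clear opening is 907 − 53 = 854 mm.


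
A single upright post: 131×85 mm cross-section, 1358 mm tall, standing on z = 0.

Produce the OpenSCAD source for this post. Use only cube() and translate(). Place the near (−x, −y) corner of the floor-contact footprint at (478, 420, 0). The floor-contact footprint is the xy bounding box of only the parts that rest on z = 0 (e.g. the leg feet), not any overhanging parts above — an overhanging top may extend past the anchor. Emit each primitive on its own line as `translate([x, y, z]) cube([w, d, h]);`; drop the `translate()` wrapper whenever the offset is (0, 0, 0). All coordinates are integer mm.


translate([478, 420, 0]) cube([131, 85, 1358]);


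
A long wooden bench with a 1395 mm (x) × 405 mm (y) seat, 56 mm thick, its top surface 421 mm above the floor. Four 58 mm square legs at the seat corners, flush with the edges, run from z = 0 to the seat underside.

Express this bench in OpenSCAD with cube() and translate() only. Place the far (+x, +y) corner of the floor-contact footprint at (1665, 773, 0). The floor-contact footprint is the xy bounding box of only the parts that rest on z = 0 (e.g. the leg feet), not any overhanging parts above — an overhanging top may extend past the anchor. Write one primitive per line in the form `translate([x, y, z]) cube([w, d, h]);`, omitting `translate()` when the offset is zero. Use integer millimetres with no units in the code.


translate([270, 368, 365]) cube([1395, 405, 56]);
translate([270, 368, 0]) cube([58, 58, 365]);
translate([270, 715, 0]) cube([58, 58, 365]);
translate([1607, 368, 0]) cube([58, 58, 365]);
translate([1607, 715, 0]) cube([58, 58, 365]);


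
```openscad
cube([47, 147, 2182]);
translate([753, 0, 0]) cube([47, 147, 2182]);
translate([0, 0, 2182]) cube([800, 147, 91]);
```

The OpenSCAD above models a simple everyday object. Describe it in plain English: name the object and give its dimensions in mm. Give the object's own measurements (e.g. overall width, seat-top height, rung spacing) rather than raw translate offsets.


A door frame. The clear opening is 706 mm wide and 2182 mm high. Two 47 mm wide jambs, 147 mm deep, stand either side of the opening from the floor to the top of the opening. A 91 mm thick head sits across the top of both jambs, spanning the full outside width of the frame.


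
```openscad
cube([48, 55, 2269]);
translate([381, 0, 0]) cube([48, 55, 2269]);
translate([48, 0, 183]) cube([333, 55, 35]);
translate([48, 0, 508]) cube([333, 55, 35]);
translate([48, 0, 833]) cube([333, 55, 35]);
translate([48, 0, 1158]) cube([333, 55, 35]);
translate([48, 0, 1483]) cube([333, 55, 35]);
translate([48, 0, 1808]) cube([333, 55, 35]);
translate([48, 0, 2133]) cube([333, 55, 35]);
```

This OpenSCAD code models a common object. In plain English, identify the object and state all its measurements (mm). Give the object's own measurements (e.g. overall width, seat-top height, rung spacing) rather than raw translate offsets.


A straight ladder. Two 48×55 mm vertical rails, 2269 mm tall, stand 429 mm apart (outside-to-outside) with their front faces coplanar on the −y side. 7 rungs, each 55 mm deep and 35 mm tall, span between the inner faces of the rails, front faces flush with the rails. The lowest rung's underside is at z = 183 mm and rungs are spaced 325 mm apart (underside to underside).


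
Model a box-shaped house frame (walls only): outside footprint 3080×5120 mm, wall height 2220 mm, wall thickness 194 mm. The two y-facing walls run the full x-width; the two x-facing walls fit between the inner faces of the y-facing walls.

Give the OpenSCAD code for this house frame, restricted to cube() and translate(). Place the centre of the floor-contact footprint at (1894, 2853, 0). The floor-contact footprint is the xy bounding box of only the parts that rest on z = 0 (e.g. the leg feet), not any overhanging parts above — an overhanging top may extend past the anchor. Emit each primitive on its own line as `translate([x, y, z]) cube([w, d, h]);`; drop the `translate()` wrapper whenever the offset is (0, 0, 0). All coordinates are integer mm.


translate([354, 293, 0]) cube([3080, 194, 2220]);
translate([354, 5219, 0]) cube([3080, 194, 2220]);
translate([354, 487, 0]) cube([194, 4732, 2220]);
translate([3240, 487, 0]) cube([194, 4732, 2220]);


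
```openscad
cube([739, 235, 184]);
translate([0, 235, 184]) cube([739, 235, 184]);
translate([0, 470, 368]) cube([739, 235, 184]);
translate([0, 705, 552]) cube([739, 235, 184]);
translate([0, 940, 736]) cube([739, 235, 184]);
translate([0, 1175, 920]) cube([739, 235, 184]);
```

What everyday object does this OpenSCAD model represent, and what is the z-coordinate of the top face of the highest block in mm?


A staircase. The total rise is 1104 mm.

6 identical blocks, each offset up and back from the previous — a staircase. Each step is 184 mm tall and there are 6 of them, so the total rise is 6 × 184 = 1104 mm.


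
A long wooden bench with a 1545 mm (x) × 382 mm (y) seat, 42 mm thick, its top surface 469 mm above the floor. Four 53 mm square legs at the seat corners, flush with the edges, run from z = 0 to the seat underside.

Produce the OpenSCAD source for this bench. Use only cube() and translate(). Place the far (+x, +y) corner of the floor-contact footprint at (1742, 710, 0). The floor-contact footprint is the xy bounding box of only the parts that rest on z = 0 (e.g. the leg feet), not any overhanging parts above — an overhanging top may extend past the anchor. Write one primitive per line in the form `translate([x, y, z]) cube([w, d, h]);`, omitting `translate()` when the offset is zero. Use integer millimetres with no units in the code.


translate([197, 328, 427]) cube([1545, 382, 42]);
translate([197, 328, 0]) cube([53, 53, 427]);
translate([197, 657, 0]) cube([53, 53, 427]);
translate([1689, 328, 0]) cube([53, 53, 427]);
translate([1689, 657, 0]) cube([53, 53, 427]);


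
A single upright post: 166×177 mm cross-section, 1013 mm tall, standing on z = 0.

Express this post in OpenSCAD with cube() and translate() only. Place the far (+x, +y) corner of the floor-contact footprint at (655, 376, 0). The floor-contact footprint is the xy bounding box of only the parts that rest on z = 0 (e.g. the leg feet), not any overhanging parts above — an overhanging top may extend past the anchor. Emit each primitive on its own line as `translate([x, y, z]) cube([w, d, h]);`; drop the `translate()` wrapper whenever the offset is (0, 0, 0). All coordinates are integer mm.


translate([489, 199, 0]) cube([166, 177, 1013]);


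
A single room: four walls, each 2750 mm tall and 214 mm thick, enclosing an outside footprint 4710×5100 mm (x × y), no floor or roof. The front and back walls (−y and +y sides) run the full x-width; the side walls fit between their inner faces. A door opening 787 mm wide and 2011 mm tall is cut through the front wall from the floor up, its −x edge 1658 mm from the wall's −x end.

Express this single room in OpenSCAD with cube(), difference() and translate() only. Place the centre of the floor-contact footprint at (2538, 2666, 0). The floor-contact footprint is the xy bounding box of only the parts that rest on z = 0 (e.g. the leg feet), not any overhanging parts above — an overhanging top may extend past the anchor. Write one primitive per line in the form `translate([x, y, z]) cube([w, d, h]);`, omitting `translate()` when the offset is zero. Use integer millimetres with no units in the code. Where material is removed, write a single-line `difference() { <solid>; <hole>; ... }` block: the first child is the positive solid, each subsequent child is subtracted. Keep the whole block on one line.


difference() { translate([183, 116, 0]) cube([4710, 214, 2750]); translate([1841, 116, 0]) cube([787, 214, 2011]); }
translate([183, 5002, 0]) cube([4710, 214, 2750]);
translate([183, 330, 0]) cube([214, 4672, 2750]);
translate([4679, 330, 0]) cube([214, 4672, 2750]);


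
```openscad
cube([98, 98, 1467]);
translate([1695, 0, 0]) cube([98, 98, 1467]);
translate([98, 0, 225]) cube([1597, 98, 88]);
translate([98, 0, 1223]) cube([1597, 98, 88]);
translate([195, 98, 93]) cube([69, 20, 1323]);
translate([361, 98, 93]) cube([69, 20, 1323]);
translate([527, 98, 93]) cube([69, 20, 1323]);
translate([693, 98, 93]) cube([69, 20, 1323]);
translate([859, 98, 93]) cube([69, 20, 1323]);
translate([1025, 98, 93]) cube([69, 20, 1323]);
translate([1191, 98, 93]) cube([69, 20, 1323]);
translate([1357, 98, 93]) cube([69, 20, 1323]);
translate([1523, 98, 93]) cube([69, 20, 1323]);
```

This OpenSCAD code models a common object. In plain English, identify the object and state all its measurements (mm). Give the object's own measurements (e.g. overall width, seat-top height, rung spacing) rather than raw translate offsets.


A fence section. Two 98×98 mm posts, 1467 mm tall, stand on the floor with a clear span of 1597 mm between their inner faces. Two horizontal rails of 98×88 mm section span the gap between the posts with their undersides at z = 225 mm and z = 1223 mm, flush with the posts' −y face. 9 pickets, each 69 mm wide, 20 mm thick and 1323 mm tall, are fixed to the +y face of the rails with their bottoms at z = 93 mm, spaced across the span with a 97 mm gap after the −x post and between neighbouring pickets, with 103 mm left before the +x post.


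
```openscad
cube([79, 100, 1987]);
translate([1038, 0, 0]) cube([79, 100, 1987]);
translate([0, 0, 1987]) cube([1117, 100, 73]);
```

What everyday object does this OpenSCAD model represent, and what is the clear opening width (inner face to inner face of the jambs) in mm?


A door frame. The clear opening width is 959 mm.

Two 1987 mm tall posts with a header on top — a door frame. The left jamb is 79 mm wide at x = 0; the right jamb starts at x = 1038. The clear opening is 1038 − 79 = 959 mm.


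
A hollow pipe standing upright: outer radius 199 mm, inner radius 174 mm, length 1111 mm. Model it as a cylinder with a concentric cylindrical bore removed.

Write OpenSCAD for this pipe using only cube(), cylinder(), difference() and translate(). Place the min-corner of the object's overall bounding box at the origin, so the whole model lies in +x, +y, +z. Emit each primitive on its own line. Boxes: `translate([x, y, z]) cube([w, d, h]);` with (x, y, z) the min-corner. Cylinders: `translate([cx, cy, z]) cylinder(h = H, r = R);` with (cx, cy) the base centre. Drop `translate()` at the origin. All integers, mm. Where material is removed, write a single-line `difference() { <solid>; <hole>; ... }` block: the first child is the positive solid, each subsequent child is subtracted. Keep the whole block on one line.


difference() { translate([199, 199, 0]) cylinder(h = 1111, r = 199); translate([199, 199, 0]) cylinder(h = 1111, r = 174); }


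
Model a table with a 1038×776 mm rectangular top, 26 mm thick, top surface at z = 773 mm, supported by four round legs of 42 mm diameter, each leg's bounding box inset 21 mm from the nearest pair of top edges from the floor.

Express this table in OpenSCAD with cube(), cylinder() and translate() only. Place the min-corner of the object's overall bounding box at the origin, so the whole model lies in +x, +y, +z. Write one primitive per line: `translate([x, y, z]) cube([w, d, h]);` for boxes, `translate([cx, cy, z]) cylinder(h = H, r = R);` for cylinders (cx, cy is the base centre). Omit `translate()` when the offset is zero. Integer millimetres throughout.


translate([0, 0, 747]) cube([1038, 776, 26]);
translate([42, 42, 0]) cylinder(h = 747, r = 21);
translate([996, 42, 0]) cylinder(h = 747, r = 21);
translate([42, 734, 0]) cylinder(h = 747, r = 21);
translate([996, 734, 0]) cylinder(h = 747, r = 21);


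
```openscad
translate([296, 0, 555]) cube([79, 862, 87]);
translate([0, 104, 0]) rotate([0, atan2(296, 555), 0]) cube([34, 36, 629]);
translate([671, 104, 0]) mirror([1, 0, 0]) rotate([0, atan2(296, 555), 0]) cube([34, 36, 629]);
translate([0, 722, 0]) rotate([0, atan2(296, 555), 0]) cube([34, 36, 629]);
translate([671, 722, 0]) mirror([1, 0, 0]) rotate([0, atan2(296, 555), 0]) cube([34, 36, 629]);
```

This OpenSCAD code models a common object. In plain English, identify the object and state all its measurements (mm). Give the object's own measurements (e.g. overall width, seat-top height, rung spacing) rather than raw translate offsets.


A sawhorse. A 79×862×87 mm beam (x, y, z) sits on two A-frame leg pairs. Each pair is two raked legs of 34×36 mm section (36 mm along y) splaying symmetrically in x. Each leg rises 555 mm vertically over 296 mm of horizontal reach and is 629 mm long along its own axis. Every leg's outer bottom edge rests on the floor and its outer top edge meets a bottom edge of the beam — the left legs (tilting toward +x) meet the beam's −x bottom edge, the right legs (their mirror images, tilting toward −x) meet its +x bottom edge — so the leg tops tuck under the beam, the beam's underside is 555 mm above the floor, and the feet are 671 mm apart outside-to-outside with the beam centred between them. The two leg pairs are set in 104 mm from either end of the beam.


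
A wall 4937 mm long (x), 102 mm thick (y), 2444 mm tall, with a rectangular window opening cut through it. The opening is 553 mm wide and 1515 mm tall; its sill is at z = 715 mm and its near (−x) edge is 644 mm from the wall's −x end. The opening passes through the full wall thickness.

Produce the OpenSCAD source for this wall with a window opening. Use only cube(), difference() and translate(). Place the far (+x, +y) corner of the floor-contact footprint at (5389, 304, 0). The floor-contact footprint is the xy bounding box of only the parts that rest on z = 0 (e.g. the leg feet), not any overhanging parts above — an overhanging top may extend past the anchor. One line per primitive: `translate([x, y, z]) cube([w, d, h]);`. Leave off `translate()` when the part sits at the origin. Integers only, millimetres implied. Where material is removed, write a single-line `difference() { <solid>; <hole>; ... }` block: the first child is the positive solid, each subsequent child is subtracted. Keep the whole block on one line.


difference() { translate([452, 202, 0]) cube([4937, 102, 2444]); translate([1096, 202, 715]) cube([553, 102, 1515]); }


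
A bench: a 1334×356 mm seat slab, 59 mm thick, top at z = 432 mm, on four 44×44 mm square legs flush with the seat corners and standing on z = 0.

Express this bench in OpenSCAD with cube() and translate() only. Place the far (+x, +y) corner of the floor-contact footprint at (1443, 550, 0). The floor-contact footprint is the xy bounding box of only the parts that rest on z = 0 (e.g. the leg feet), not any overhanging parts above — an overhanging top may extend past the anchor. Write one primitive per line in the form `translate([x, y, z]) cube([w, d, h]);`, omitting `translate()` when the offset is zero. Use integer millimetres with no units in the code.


translate([109, 194, 373]) cube([1334, 356, 59]);
translate([109, 194, 0]) cube([44, 44, 373]);
translate([109, 506, 0]) cube([44, 44, 373]);
translate([1399, 194, 0]) cube([44, 44, 373]);
translate([1399, 506, 0]) cube([44, 44, 373]);


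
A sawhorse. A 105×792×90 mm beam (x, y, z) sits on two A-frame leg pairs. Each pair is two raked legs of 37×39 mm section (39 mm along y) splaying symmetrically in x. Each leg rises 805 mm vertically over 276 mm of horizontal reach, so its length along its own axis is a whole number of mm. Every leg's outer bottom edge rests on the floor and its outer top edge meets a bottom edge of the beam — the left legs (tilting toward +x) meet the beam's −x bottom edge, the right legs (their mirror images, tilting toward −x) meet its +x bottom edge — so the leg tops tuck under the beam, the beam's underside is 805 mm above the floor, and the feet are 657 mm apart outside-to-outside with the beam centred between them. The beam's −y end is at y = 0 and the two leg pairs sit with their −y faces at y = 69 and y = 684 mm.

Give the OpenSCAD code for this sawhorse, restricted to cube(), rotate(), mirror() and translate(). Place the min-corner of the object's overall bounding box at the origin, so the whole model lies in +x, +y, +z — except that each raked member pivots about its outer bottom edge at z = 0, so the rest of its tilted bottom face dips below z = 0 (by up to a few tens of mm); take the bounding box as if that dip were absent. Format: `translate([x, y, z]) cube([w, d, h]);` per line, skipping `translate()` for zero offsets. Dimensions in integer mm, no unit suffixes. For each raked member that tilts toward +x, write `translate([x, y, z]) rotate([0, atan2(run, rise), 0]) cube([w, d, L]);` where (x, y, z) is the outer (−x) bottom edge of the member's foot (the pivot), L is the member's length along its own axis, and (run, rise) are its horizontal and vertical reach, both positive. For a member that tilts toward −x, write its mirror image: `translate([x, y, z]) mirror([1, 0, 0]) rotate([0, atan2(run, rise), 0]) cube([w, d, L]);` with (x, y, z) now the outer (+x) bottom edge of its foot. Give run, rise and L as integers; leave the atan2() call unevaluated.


translate([276, 0, 805]) cube([105, 792, 90]);
translate([0, 69, 0]) rotate([0, atan2(276, 805), 0]) cube([37, 39, 851]);
translate([657, 69, 0]) mirror([1, 0, 0]) rotate([0, atan2(276, 805), 0]) cube([37, 39, 851]);
translate([0, 684, 0]) rotate([0, atan2(276, 805), 0]) cube([37, 39, 851]);
translate([657, 684, 0]) mirror([1, 0, 0]) rotate([0, atan2(276, 805), 0]) cube([37, 39, 851]);


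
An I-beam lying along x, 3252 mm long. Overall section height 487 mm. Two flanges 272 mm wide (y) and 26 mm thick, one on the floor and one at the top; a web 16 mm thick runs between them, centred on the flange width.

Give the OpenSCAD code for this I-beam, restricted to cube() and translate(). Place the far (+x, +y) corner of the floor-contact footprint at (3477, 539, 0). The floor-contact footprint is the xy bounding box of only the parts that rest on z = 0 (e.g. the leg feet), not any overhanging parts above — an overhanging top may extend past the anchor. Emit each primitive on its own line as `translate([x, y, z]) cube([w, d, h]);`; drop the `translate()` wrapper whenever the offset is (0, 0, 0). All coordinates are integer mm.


translate([225, 267, 0]) cube([3252, 272, 26]);
translate([225, 395, 26]) cube([3252, 16, 435]);
translate([225, 267, 461]) cube([3252, 272, 26]);


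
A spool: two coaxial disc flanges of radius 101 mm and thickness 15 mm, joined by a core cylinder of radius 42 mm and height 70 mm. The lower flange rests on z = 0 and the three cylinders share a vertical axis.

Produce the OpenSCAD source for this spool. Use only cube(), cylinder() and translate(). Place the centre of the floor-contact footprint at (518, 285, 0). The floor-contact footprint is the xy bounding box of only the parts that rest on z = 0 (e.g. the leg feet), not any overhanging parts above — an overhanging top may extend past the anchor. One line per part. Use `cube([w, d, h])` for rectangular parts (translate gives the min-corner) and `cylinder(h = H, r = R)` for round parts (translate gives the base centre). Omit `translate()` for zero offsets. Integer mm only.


translate([518, 285, 0]) cylinder(h = 15, r = 101);
translate([518, 285, 15]) cylinder(h = 70, r = 42);
translate([518, 285, 85]) cylinder(h = 15, r = 101);


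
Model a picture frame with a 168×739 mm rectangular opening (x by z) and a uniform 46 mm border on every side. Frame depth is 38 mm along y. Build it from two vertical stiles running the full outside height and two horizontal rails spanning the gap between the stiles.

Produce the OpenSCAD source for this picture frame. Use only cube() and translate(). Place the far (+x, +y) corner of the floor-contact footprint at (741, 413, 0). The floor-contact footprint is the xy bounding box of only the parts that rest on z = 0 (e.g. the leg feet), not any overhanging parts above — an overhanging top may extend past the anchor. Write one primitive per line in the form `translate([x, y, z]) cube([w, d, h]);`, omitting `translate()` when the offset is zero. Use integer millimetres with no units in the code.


translate([481, 375, 0]) cube([46, 38, 831]);
translate([695, 375, 0]) cube([46, 38, 831]);
translate([527, 375, 0]) cube([168, 38, 46]);
translate([527, 375, 785]) cube([168, 38, 46]);


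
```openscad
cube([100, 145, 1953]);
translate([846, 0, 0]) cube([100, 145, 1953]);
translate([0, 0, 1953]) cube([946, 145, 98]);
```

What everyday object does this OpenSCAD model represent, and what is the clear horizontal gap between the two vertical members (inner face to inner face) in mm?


A door frame. The clear opening width is 746 mm.

Two 1953 mm tall posts with a header on top — a door frame. The left jamb is 100 mm wide at x = 0; the right jamb starts at x = 846. The clear opening is 846 − 100 = 746 mm.


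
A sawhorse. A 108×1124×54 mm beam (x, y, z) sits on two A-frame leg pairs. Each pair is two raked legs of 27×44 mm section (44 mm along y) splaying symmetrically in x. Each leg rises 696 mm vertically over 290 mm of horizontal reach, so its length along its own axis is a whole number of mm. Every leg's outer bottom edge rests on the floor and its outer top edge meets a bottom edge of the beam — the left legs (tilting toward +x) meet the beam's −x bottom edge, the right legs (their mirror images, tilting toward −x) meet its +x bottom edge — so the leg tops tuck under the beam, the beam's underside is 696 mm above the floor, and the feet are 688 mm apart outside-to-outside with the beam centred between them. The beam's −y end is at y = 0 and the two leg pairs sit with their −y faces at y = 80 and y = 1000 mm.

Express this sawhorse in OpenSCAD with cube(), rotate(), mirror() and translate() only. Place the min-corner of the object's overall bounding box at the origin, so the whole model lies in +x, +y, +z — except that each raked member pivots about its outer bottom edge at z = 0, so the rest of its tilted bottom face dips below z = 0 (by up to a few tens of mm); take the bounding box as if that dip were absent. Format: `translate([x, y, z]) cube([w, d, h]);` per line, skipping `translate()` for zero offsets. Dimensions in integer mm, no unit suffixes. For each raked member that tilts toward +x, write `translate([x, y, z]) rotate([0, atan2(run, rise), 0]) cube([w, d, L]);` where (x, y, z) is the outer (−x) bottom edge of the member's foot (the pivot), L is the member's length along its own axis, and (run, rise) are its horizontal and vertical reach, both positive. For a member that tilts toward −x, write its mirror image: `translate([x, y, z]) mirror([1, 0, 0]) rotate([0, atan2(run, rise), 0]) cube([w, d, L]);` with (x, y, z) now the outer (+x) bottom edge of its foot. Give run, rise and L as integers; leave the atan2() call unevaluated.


translate([290, 0, 696]) cube([108, 1124, 54]);
translate([0, 80, 0]) rotate([0, atan2(290, 696), 0]) cube([27, 44, 754]);
translate([688, 80, 0]) mirror([1, 0, 0]) rotate([0, atan2(290, 696), 0]) cube([27, 44, 754]);
translate([0, 1000, 0]) rotate([0, atan2(290, 696), 0]) cube([27, 44, 754]);
translate([688, 1000, 0]) mirror([1, 0, 0]) rotate([0, atan2(290, 696), 0]) cube([27, 44, 754]);


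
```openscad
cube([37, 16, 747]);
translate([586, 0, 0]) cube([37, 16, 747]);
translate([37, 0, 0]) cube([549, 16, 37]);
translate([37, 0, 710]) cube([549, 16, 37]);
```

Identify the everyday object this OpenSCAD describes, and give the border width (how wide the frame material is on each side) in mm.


A picture frame. The border width is 37 mm.

Four thin pieces enclosing a rectangular opening — a picture frame. The two full-height stiles are 747 mm tall; the top rail sits at z = 710 and is 37 mm tall, so the border above the opening is 747 − 710 = 37 mm, matching the stile x-width.


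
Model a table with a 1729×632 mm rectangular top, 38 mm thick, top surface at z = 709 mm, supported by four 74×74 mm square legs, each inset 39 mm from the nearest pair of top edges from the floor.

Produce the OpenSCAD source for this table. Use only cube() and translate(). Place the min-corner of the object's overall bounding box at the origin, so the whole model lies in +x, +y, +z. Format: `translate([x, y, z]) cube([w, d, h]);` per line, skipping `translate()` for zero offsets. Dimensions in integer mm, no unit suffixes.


// leg_h = 709 - 38 = 671
translate([0, 0, 671]) cube([1729, 632, 38]);
translate([39, 39, 0]) cube([74, 74, 671]);
translate([1616, 39, 0]) cube([74, 74, 671]);
translate([39, 519, 0]) cube([74, 74, 671]);
translate([1616, 519, 0]) cube([74, 74, 671]);


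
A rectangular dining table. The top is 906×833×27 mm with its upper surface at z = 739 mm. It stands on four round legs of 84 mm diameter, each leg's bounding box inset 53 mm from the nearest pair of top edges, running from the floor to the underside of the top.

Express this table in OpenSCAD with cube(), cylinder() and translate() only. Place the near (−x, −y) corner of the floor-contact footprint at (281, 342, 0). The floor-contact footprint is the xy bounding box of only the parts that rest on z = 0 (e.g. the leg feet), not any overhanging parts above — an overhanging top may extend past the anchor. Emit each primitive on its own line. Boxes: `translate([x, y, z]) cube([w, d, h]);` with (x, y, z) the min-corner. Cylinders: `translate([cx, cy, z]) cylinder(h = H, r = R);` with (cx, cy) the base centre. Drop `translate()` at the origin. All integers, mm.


translate([228, 289, 712]) cube([906, 833, 27]);
translate([323, 384, 0]) cylinder(h = 712, r = 42);
translate([1039, 384, 0]) cylinder(h = 712, r = 42);
translate([323, 1027, 0]) cylinder(h = 712, r = 42);
translate([1039, 1027, 0]) cylinder(h = 712, r = 42);


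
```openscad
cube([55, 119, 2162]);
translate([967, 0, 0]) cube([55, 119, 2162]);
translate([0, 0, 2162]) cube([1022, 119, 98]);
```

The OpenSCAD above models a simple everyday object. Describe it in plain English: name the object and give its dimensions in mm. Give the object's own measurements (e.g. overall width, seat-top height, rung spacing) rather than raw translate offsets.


A door frame. The clear opening is 912 mm wide and 2162 mm high. Two 55 mm wide jambs, 119 mm deep, stand either side of the opening from the floor to the top of the opening. A 98 mm thick head sits across the top of both jambs, spanning the full outside width of the frame.


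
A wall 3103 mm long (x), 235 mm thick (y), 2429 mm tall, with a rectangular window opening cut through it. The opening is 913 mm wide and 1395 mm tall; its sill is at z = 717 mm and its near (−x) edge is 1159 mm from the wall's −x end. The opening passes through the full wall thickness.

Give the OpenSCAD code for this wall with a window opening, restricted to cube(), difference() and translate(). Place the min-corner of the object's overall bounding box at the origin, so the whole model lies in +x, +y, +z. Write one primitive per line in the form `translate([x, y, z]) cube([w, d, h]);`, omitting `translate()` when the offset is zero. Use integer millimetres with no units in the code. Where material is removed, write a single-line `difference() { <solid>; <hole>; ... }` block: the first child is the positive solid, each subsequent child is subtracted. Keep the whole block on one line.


difference() { cube([3103, 235, 2429]); translate([1159, 0, 717]) cube([913, 235, 1395]); }


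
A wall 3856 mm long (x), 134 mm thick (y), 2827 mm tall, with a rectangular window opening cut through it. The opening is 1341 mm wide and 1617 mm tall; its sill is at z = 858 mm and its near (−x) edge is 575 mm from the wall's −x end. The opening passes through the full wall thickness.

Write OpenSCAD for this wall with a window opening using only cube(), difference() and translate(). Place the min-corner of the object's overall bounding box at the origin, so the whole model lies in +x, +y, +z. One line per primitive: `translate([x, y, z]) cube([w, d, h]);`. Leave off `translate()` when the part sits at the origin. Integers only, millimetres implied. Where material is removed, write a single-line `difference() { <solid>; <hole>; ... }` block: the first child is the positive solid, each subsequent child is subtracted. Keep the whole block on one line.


difference() { cube([3856, 134, 2827]); translate([575, 0, 858]) cube([1341, 134, 1617]); }


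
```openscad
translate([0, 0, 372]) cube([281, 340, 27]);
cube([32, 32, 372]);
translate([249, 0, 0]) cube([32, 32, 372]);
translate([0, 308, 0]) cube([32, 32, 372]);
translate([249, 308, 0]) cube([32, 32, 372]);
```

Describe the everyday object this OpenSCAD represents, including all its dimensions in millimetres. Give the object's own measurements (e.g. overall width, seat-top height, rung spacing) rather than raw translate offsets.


A four-legged stool. The seat is a 281×340×27 mm slab whose top surface is at z = 399 mm; four square legs, each 32×32 mm in cross-section, run from the floor (z = 0) to the underside of the seat, each flush with a corner of the seat.


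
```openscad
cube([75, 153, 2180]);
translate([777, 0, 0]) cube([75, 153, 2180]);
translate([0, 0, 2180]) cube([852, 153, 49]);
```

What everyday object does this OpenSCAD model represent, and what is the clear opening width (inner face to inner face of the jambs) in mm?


A door frame. The clear opening width is 702 mm.

Two 2180 mm tall posts with a header on top — a door frame. The left jamb is 75 mm wide at x = 0; the right jamb starts at x = 777. The clear opening is 777 − 75 = 702 mm.


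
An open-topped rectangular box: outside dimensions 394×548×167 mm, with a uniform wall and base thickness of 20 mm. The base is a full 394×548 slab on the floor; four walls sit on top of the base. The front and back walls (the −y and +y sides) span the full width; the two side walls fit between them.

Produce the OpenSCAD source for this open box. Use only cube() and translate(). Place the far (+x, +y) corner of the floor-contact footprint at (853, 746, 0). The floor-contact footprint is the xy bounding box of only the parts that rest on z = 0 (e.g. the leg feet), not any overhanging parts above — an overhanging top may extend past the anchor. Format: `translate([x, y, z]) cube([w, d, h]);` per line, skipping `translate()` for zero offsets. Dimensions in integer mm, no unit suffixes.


translate([459, 198, 0]) cube([394, 548, 20]);
translate([459, 198, 20]) cube([394, 20, 147]);
translate([459, 726, 20]) cube([394, 20, 147]);
translate([459, 218, 20]) cube([20, 508, 147]);
translate([833, 218, 20]) cube([20, 508, 147]);


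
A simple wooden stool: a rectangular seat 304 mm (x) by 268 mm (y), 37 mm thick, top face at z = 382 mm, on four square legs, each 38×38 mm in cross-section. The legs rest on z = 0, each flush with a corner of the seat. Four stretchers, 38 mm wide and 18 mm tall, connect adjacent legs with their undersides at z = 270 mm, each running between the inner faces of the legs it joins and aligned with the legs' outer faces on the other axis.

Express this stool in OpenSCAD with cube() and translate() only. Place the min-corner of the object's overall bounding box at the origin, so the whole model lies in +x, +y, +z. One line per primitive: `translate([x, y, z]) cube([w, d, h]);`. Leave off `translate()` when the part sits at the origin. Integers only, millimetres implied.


// leg_h = 382 - 37 = 345
// stretcher span = 304 - 2*38 = 228
translate([0, 0, 345]) cube([304, 268, 37]);
cube([38, 38, 345]);
translate([266, 0, 0]) cube([38, 38, 345]);
translate([0, 230, 0]) cube([38, 38, 345]);
translate([266, 230, 0]) cube([38, 38, 345]);
translate([38, 0, 270]) cube([228, 38, 18]);
translate([38, 230, 270]) cube([228, 38, 18]);
translate([0, 38, 270]) cube([38, 192, 18]);
translate([266, 38, 270]) cube([38, 192, 18]);


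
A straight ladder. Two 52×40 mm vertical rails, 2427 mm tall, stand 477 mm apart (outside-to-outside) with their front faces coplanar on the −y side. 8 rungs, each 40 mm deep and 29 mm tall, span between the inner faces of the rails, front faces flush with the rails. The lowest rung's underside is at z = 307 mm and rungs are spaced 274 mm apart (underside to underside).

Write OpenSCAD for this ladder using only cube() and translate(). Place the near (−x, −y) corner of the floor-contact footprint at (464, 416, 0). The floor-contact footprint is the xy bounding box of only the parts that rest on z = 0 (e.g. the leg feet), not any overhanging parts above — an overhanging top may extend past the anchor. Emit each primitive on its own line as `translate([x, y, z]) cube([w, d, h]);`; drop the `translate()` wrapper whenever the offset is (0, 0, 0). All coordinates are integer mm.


translate([464, 416, 0]) cube([52, 40, 2427]);
translate([889, 416, 0]) cube([52, 40, 2427]);
translate([516, 416, 307]) cube([373, 40, 29]);
translate([516, 416, 581]) cube([373, 40, 29]);
translate([516, 416, 855]) cube([373, 40, 29]);
translate([516, 416, 1129]) cube([373, 40, 29]);
translate([516, 416, 1403]) cube([373, 40, 29]);
translate([516, 416, 1677]) cube([373, 40, 29]);
translate([516, 416, 1951]) cube([373, 40, 29]);
translate([516, 416, 2225]) cube([373, 40, 29]);


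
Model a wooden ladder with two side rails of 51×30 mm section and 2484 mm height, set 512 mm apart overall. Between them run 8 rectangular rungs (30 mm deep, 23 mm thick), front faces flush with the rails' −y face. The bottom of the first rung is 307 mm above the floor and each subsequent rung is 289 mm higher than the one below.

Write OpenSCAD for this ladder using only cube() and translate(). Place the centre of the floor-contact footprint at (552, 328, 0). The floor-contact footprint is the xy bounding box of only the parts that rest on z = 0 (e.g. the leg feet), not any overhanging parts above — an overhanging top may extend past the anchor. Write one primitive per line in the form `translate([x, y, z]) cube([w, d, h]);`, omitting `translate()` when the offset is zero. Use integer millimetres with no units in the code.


translate([296, 313, 0]) cube([51, 30, 2484]);
translate([757, 313, 0]) cube([51, 30, 2484]);
translate([347, 313, 307]) cube([410, 30, 23]);
translate([347, 313, 596]) cube([410, 30, 23]);
translate([347, 313, 885]) cube([410, 30, 23]);
translate([347, 313, 1174]) cube([410, 30, 23]);
translate([347, 313, 1463]) cube([410, 30, 23]);
translate([347, 313, 1752]) cube([410, 30, 23]);
translate([347, 313, 2041]) cube([410, 30, 23]);
translate([347, 313, 2330]) cube([410, 30, 23]);


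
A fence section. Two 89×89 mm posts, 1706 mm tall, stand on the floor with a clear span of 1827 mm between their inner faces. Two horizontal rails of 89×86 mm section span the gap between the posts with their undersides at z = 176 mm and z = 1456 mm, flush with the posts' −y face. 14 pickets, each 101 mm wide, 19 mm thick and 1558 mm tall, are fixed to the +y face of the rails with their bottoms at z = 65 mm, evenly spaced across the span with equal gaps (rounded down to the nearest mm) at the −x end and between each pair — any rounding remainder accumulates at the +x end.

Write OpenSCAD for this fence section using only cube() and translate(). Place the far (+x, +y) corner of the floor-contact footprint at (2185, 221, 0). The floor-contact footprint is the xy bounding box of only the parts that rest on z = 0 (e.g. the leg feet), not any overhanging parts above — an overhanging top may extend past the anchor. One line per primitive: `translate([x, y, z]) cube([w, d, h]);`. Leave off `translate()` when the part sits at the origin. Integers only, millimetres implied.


translate([180, 132, 0]) cube([89, 89, 1706]);
translate([2096, 132, 0]) cube([89, 89, 1706]);
translate([269, 132, 176]) cube([1827, 89, 86]);
translate([269, 132, 1456]) cube([1827, 89, 86]);
translate([296, 221, 65]) cube([101, 19, 1558]);
translate([424, 221, 65]) cube([101, 19, 1558]);
translate([552, 221, 65]) cube([101, 19, 1558]);
translate([680, 221, 65]) cube([101, 19, 1558]);
translate([808, 221, 65]) cube([101, 19, 1558]);
translate([936, 221, 65]) cube([101, 19, 1558]);
translate([1064, 221, 65]) cube([101, 19, 1558]);
translate([1192, 221, 65]) cube([101, 19, 1558]);
translate([1320, 221, 65]) cube([101, 19, 1558]);
translate([1448, 221, 65]) cube([101, 19, 1558]);
translate([1576, 221, 65]) cube([101, 19, 1558]);
translate([1704, 221, 65]) cube([101, 19, 1558]);
translate([1832, 221, 65]) cube([101, 19, 1558]);
translate([1960, 221, 65]) cube([101, 19, 1558]);


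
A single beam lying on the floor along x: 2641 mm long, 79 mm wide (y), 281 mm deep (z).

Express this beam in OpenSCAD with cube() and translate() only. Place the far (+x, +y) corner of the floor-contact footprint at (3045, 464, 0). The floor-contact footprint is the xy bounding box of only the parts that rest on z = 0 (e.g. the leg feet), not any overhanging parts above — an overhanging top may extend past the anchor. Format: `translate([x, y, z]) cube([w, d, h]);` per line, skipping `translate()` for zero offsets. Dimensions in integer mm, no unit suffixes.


translate([404, 385, 0]) cube([2641, 79, 281]);


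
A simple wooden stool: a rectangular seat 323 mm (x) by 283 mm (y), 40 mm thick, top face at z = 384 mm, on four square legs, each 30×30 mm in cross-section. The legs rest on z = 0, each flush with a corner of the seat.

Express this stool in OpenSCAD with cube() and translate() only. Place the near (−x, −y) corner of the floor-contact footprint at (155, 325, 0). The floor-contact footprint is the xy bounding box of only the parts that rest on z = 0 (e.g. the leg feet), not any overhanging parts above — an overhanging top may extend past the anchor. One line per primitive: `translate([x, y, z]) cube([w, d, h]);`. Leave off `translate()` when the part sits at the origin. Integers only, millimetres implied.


translate([155, 325, 344]) cube([323, 283, 40]);
translate([155, 325, 0]) cube([30, 30, 344]);
translate([448, 325, 0]) cube([30, 30, 344]);
translate([155, 578, 0]) cube([30, 30, 344]);
translate([448, 578, 0]) cube([30, 30, 344]);


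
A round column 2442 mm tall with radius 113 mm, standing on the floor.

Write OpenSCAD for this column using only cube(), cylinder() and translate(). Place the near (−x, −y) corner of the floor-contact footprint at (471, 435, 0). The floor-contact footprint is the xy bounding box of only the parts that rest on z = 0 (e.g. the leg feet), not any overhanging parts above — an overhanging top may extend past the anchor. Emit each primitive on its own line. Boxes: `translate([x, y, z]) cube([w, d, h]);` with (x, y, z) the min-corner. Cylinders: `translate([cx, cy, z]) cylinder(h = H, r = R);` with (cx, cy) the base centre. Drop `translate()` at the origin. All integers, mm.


translate([584, 548, 0]) cylinder(h = 2442, r = 113);


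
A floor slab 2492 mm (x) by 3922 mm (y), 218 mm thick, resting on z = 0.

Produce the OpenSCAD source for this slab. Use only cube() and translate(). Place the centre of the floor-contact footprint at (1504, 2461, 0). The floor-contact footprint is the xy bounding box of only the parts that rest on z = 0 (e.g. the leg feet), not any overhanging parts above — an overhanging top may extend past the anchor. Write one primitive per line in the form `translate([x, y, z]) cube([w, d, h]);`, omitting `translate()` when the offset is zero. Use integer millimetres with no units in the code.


translate([258, 500, 0]) cube([2492, 3922, 218]);
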